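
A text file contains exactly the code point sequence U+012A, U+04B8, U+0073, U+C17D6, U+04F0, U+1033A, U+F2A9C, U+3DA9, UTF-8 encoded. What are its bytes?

U+012A: 2-byte form → C4 AA.
U+04B8: 2-byte form → D2 B8.
U+0073: 1-byte form → 73.
U+C17D6: 4-byte form → F3 81 9F 96.
U+04F0: 2-byte form → D3 B0.
U+1033A: 4-byte form → F0 90 8C BA.
U+F2A9C: 4-byte form → F3 B2 AA 9C.
U+3DA9: 3-byte form → E3 B6 A9.
Concatenated (22 bytes): C4 AA D2 B8 73 F3 81 9F 96 D3 B0 F0 90 8C BA F3 B2 AA 9C E3 B6 A9.

C4 AA D2 B8 73 F3 81 9F 96 D3 B0 F0 90 8C BA F3 B2 AA 9C E3 B6 A9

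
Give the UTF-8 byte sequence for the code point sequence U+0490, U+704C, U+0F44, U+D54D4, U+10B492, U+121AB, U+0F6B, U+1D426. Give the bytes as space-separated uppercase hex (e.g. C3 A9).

D2 90 E7 81 8C E0 BD 84 F3 95 93 94 F4 8B 92 92 F0 92 86 AB E0 BD AB F0 9D 90 A6

U+0490: 2-byte form → D2 90.
U+704C: 3-byte form → E7 81 8C.
U+0F44: 3-byte form → E0 BD 84.
U+D54D4: 4-byte form → F3 95 93 94.
U+10B492: 4-byte form → F4 8B 92 92.
U+121AB: 4-byte form → F0 92 86 AB.
U+0F6B: 3-byte form → E0 BD AB.
U+1D426: 4-byte form → F0 9D 90 A6.
Concatenated (27 bytes): D2 90 E7 81 8C E0 BD 84 F3 95 93 94 F4 8B 92 92 F0 92 86 AB E0 BD AB F0 9D 90 A6.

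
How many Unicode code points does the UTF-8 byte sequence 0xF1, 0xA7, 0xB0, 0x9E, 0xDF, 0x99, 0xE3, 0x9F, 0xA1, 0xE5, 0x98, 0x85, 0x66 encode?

Byte at offset 0: 0xF1 = 11110001 → 4-byte char (#1). Advance 4.
Byte at offset 4: 0xDF = 11011111 → 2-byte char (#2). Advance 2.
Byte at offset 6: 0xE3 = 11100011 → 3-byte char (#3). Advance 3.
Byte at offset 9: 0xE5 = 11100101 → 3-byte char (#4). Advance 3.
Byte at offset 12: 0x66 = 01100110 → 1-byte char (#5). Advance 1.
Reached end at offset 13 after 5 code points.

5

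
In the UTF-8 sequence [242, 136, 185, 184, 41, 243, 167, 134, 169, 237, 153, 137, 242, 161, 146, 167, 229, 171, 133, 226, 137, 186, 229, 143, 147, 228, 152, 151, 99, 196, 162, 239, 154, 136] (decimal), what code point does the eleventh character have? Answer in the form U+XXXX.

U+0122

Offset 0: leading byte 0xF2 = 11110010 → 4-byte char #1 = F2 88 B9 B8.
Offset 4: leading byte 0x29 = 00101001 → 1-byte char #2 = 29.
Offset 5: leading byte 0xF3 = 11110011 → 4-byte char #3 = F3 A7 86 A9.
Offset 9: leading byte 0xED = 11101101 → 3-byte char #4 = ED 99 89.
Offset 12: leading byte 0xF2 = 11110010 → 4-byte char #5 = F2 A1 92 A7.
Offset 16: leading byte 0xE5 = 11100101 → 3-byte char #6 = E5 AB 85.
Offset 19: leading byte 0xE2 = 11100010 → 3-byte char #7 = E2 89 BA.
Offset 22: leading byte 0xE5 = 11100101 → 3-byte char #8 = E5 8F 93.
Offset 25: leading byte 0xE4 = 11100100 → 3-byte char #9 = E4 98 97.
Offset 28: leading byte 0x63 = 01100011 → 1-byte char #10 = 63.
Offset 29: leading byte 0xC4 = 11000100 → 2-byte char #11 = C4 A2.
Leading byte 0xC4 = 11000100 matches 110xxxxx → 2-byte sequence.
Byte 1: 0xC4 = 11000100, payload 00100 (5 bits).
Byte 2: 0xA2 = 10100010 (10xxxxxx ✓), payload 100010.
Concatenate: 00100100010 = 0x122 (11 bits → U+0122).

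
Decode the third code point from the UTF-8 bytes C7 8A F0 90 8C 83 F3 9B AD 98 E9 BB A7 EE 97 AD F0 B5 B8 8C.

U+DBB58

Offset 0: leading byte 0xC7 = 11000111 → 2-byte char #1 = C7 8A.
Offset 2: leading byte 0xF0 = 11110000 → 4-byte char #2 = F0 90 8C 83.
Offset 6: leading byte 0xF3 = 11110011 → 4-byte char #3 = F3 9B AD 98.
Leading byte 0xF3 = 11110011 matches 11110xxx → 4-byte sequence.
Byte 1: 0xF3 = 11110011, payload 011 (3 bits).
Byte 2: 0x9B = 10011011 (10xxxxxx ✓), payload 011011.
Byte 3: 0xAD = 10101101 (10xxxxxx ✓), payload 101101.
Byte 4: 0x98 = 10011000 (10xxxxxx ✓), payload 011000.
Concatenate: 011011011101101011000 = 0xDBB58 (21 bits → U+DBB58).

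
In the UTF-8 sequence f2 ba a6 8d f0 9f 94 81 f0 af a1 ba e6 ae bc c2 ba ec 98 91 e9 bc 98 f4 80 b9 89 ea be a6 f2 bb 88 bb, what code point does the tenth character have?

U+BB23B

Offset 0: leading byte 0xF2 = 11110010 → 4-byte char #1 = F2 BA A6 8D.
Offset 4: leading byte 0xF0 = 11110000 → 4-byte char #2 = F0 9F 94 81.
Offset 8: leading byte 0xF0 = 11110000 → 4-byte char #3 = F0 AF A1 BA.
Offset 12: leading byte 0xE6 = 11100110 → 3-byte char #4 = E6 AE BC.
Offset 15: leading byte 0xC2 = 11000010 → 2-byte char #5 = C2 BA.
Offset 17: leading byte 0xEC = 11101100 → 3-byte char #6 = EC 98 91.
Offset 20: leading byte 0xE9 = 11101001 → 3-byte char #7 = E9 BC 98.
Offset 23: leading byte 0xF4 = 11110100 → 4-byte char #8 = F4 80 B9 89.
Offset 27: leading byte 0xEA = 11101010 → 3-byte char #9 = EA BE A6.
Offset 30: leading byte 0xF2 = 11110010 → 4-byte char #10 = F2 BB 88 BB.
Leading byte 0xF2 = 11110010 matches 11110xxx → 4-byte sequence.
Byte 1: 0xF2 = 11110010, payload 010 (3 bits).
Byte 2: 0xBB = 10111011 (10xxxxxx ✓), payload 111011.
Byte 3: 0x88 = 10001000 (10xxxxxx ✓), payload 001000.
Byte 4: 0xBB = 10111011 (10xxxxxx ✓), payload 111011.
Concatenate: 010111011001000111011 = 0xBB23B (21 bits → U+BB23B).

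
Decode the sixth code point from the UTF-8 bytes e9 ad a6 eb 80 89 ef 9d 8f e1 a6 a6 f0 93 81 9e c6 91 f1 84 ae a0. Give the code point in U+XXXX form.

Offset 0: leading byte 0xE9 = 11101001 → 3-byte char #1 = E9 AD A6.
Offset 3: leading byte 0xEB = 11101011 → 3-byte char #2 = EB 80 89.
Offset 6: leading byte 0xEF = 11101111 → 3-byte char #3 = EF 9D 8F.
Offset 9: leading byte 0xE1 = 11100001 → 3-byte char #4 = E1 A6 A6.
Offset 12: leading byte 0xF0 = 11110000 → 4-byte char #5 = F0 93 81 9E.
Offset 16: leading byte 0xC6 = 11000110 → 2-byte char #6 = C6 91.
Leading byte 0xC6 = 11000110 matches 110xxxxx → 2-byte sequence.
Byte 1: 0xC6 = 11000110, payload 00110 (5 bits).
Byte 2: 0x91 = 10010001 (10xxxxxx ✓), payload 010001.
Concatenate: 00110010001 = 0x191 (11 bits → U+0191).

U+0191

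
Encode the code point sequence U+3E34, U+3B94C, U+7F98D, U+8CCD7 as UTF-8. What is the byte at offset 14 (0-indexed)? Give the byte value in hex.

U+3E34 → 3-byte form E3 B8 B4 at offsets 0–2.
U+3B94C → 4-byte form F0 BB A5 8C at offsets 3–6.
U+7F98D → 4-byte form F1 BF A6 8D at offsets 7–10.
U+8CCD7 → 4-byte form F2 8C B3 97 at offsets 11–14.
Offset 14 falls in char 4's range; it's byte 4 of F2 8C B3 97 = 0x97.

0x97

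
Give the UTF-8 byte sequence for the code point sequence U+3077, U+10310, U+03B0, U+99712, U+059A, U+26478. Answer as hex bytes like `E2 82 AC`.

U+3077: 3-byte form → E3 81 B7.
U+10310: 4-byte form → F0 90 8C 90.
U+03B0: 2-byte form → CE B0.
U+99712: 4-byte form → F2 99 9C 92.
U+059A: 2-byte form → D6 9A.
U+26478: 4-byte form → F0 A6 91 B8.
Concatenated (19 bytes): E3 81 B7 F0 90 8C 90 CE B0 F2 99 9C 92 D6 9A F0 A6 91 B8.

E3 81 B7 F0 90 8C 90 CE B0 F2 99 9C 92 D6 9A F0 A6 91 B8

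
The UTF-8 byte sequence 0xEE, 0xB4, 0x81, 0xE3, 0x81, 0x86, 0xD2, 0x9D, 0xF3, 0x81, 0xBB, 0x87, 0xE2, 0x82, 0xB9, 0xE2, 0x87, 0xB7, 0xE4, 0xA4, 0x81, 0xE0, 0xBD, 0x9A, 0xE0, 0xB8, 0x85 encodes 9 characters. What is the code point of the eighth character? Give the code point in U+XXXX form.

Offset 0: leading byte 0xEE = 11101110 → 3-byte char #1 = EE B4 81.
Offset 3: leading byte 0xE3 = 11100011 → 3-byte char #2 = E3 81 86.
Offset 6: leading byte 0xD2 = 11010010 → 2-byte char #3 = D2 9D.
Offset 8: leading byte 0xF3 = 11110011 → 4-byte char #4 = F3 81 BB 87.
Offset 12: leading byte 0xE2 = 11100010 → 3-byte char #5 = E2 82 B9.
Offset 15: leading byte 0xE2 = 11100010 → 3-byte char #6 = E2 87 B7.
Offset 18: leading byte 0xE4 = 11100100 → 3-byte char #7 = E4 A4 81.
Offset 21: leading byte 0xE0 = 11100000 → 3-byte char #8 = E0 BD 9A.
Leading byte 0xE0 = 11100000 matches 1110xxxx → 3-byte sequence.
Byte 1: 0xE0 = 11100000, payload 0000 (4 bits).
Byte 2: 0xBD = 10111101 (10xxxxxx ✓), payload 111101.
Byte 3: 0x9A = 10011010 (10xxxxxx ✓), payload 011010.
Concatenate: 0000111101011010 = 0xF5A (16 bits → U+0F5A).

U+0F5A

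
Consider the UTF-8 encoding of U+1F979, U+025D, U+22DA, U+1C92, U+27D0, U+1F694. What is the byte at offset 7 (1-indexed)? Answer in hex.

0xE2

1-indexed offset 7 is 0-indexed offset 6.
U+1F979 → 4-byte form F0 9F A5 B9 at offsets 0–3.
U+025D → 2-byte form C9 9D at offsets 4–5.
U+22DA → 3-byte form E2 8B 9A at offsets 6–8.
Offset 6 falls in char 3's range; it's byte 1 of E2 8B 9A = 0xE2.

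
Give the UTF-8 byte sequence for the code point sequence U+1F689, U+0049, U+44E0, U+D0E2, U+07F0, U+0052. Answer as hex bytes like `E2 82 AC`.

F0 9F 9A 89 49 E4 93 A0 ED 83 A2 DF B0 52

U+1F689: 4-byte form → F0 9F 9A 89.
U+0049: 1-byte form → 49.
U+44E0: 3-byte form → E4 93 A0.
U+D0E2: 3-byte form → ED 83 A2.
U+07F0: 2-byte form → DF B0.
U+0052: 1-byte form → 52.
Concatenated (14 bytes): F0 9F 9A 89 49 E4 93 A0 ED 83 A2 DF B0 52.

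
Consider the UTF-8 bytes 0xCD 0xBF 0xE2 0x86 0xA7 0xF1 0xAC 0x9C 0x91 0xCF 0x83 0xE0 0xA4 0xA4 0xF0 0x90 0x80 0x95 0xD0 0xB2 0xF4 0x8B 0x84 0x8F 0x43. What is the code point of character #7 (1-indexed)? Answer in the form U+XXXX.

U+0432

Offset 0: leading byte 0xCD = 11001101 → 2-byte char #1 = CD BF.
Offset 2: leading byte 0xE2 = 11100010 → 3-byte char #2 = E2 86 A7.
Offset 5: leading byte 0xF1 = 11110001 → 4-byte char #3 = F1 AC 9C 91.
Offset 9: leading byte 0xCF = 11001111 → 2-byte char #4 = CF 83.
Offset 11: leading byte 0xE0 = 11100000 → 3-byte char #5 = E0 A4 A4.
Offset 14: leading byte 0xF0 = 11110000 → 4-byte char #6 = F0 90 80 95.
Offset 18: leading byte 0xD0 = 11010000 → 2-byte char #7 = D0 B2.
Leading byte 0xD0 = 11010000 matches 110xxxxx → 2-byte sequence.
Byte 1: 0xD0 = 11010000, payload 10000 (5 bits).
Byte 2: 0xB2 = 10110010 (10xxxxxx ✓), payload 110010.
Concatenate: 10000110010 = 0x432 (11 bits → U+0432).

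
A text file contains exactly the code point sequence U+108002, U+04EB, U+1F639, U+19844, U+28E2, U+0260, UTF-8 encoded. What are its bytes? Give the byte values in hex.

U+108002: 4-byte form → F4 88 80 82.
U+04EB: 2-byte form → D3 AB.
U+1F639: 4-byte form → F0 9F 98 B9.
U+19844: 4-byte form → F0 99 A1 84.
U+28E2: 3-byte form → E2 A3 A2.
U+0260: 2-byte form → C9 A0.
Concatenated (19 bytes): F4 88 80 82 D3 AB F0 9F 98 B9 F0 99 A1 84 E2 A3 A2 C9 A0.

F4 88 80 82 D3 AB F0 9F 98 B9 F0 99 A1 84 E2 A3 A2 C9 A0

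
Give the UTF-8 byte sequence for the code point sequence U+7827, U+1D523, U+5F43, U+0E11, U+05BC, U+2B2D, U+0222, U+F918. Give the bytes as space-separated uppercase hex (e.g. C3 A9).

E7 A0 A7 F0 9D 94 A3 E5 BD 83 E0 B8 91 D6 BC E2 AC AD C8 A2 EF A4 98

U+7827: 3-byte form → E7 A0 A7.
U+1D523: 4-byte form → F0 9D 94 A3.
U+5F43: 3-byte form → E5 BD 83.
U+0E11: 3-byte form → E0 B8 91.
U+05BC: 2-byte form → D6 BC.
U+2B2D: 3-byte form → E2 AC AD.
U+0222: 2-byte form → C8 A2.
U+F918: 3-byte form → EF A4 98.
Concatenated (23 bytes): E7 A0 A7 F0 9D 94 A3 E5 BD 83 E0 B8 91 D6 BC E2 AC AD C8 A2 EF A4 98.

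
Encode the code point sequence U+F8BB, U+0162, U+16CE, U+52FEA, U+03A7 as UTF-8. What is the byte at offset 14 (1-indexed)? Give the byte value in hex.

0xA7

1-indexed offset 14 is 0-indexed offset 13.
U+F8BB → 3-byte form EF A2 BB at offsets 0–2.
U+0162 → 2-byte form C5 A2 at offsets 3–4.
U+16CE → 3-byte form E1 9B 8E at offsets 5–7.
U+52FEA → 4-byte form F1 92 BF AA at offsets 8–11.
U+03A7 → 2-byte form CE A7 at offsets 12–13.
Offset 13 falls in char 5's range; it's byte 2 of CE A7 = 0xA7.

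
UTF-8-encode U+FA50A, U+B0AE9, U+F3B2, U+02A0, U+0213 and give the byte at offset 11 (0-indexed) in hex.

U+FA50A → 4-byte form F3 BA 94 8A at offsets 0–3.
U+B0AE9 → 4-byte form F2 B0 AB A9 at offsets 4–7.
U+F3B2 → 3-byte form EF 8E B2 at offsets 8–10.
U+02A0 → 2-byte form CA A0 at offsets 11–12.
Offset 11 falls in char 4's range; it's byte 1 of CA A0 = 0xCA.

0xCA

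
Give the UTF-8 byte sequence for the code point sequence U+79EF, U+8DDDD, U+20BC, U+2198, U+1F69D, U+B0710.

E7 A7 AF F2 8D B7 9D E2 82 BC E2 86 98 F0 9F 9A 9D F2 B0 9C 90

U+79EF: 3-byte form → E7 A7 AF.
U+8DDDD: 4-byte form → F2 8D B7 9D.
U+20BC: 3-byte form → E2 82 BC.
U+2198: 3-byte form → E2 86 98.
U+1F69D: 4-byte form → F0 9F 9A 9D.
U+B0710: 4-byte form → F2 B0 9C 90.
Concatenated (21 bytes): E7 A7 AF F2 8D B7 9D E2 82 BC E2 86 98 F0 9F 9A 9D F2 B0 9C 90.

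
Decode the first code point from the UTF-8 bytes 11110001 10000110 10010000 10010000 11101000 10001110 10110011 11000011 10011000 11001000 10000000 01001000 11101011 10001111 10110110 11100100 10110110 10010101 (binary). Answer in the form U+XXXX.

U+46410

Offset 0: leading byte 0xF1 = 11110001 → 4-byte char #1 = F1 86 90 90.
Leading byte 0xF1 = 11110001 matches 11110xxx → 4-byte sequence.
Byte 1: 0xF1 = 11110001, payload 001 (3 bits).
Byte 2: 0x86 = 10000110 (10xxxxxx ✓), payload 000110.
Byte 3: 0x90 = 10010000 (10xxxxxx ✓), payload 010000.
Byte 4: 0x90 = 10010000 (10xxxxxx ✓), payload 010000.
Concatenate: 001000110010000010000 = 0x46410 (21 bits → U+46410).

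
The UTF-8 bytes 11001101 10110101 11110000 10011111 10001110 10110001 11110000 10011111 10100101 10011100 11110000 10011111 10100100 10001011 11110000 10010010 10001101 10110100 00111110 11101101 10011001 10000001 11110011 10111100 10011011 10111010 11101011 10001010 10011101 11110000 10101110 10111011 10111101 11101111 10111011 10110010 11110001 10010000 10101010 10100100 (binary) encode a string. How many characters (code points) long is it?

12

Byte at offset 0: 0xCD = 11001101 → 2-byte char (#1). Advance 2.
Byte at offset 2: 0xF0 = 11110000 → 4-byte char (#2). Advance 4.
Byte at offset 6: 0xF0 = 11110000 → 4-byte char (#3). Advance 4.
Byte at offset 10: 0xF0 = 11110000 → 4-byte char (#4). Advance 4.
Byte at offset 14: 0xF0 = 11110000 → 4-byte char (#5). Advance 4.
Byte at offset 18: 0x3E = 00111110 → 1-byte char (#6). Advance 1.
Byte at offset 19: 0xED = 11101101 → 3-byte char (#7). Advance 3.
Byte at offset 22: 0xF3 = 11110011 → 4-byte char (#8). Advance 4.
Byte at offset 26: 0xEB = 11101011 → 3-byte char (#9). Advance 3.
Byte at offset 29: 0xF0 = 11110000 → 4-byte char (#10). Advance 4.
Byte at offset 33: 0xEF = 11101111 → 3-byte char (#11). Advance 3.
Byte at offset 36: 0xF1 = 11110001 → 4-byte char (#12). Advance 4.
Reached end at offset 40 after 12 code points.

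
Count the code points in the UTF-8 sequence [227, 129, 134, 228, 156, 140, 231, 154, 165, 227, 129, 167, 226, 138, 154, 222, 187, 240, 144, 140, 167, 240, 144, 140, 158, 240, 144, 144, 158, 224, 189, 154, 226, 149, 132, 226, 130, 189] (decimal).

Byte at offset 0: 0xE3 = 11100011 → 3-byte char (#1). Advance 3.
Byte at offset 3: 0xE4 = 11100100 → 3-byte char (#2). Advance 3.
Byte at offset 6: 0xE7 = 11100111 → 3-byte char (#3). Advance 3.
Byte at offset 9: 0xE3 = 11100011 → 3-byte char (#4). Advance 3.
Byte at offset 12: 0xE2 = 11100010 → 3-byte char (#5). Advance 3.
Byte at offset 15: 0xDE = 11011110 → 2-byte char (#6). Advance 2.
Byte at offset 17: 0xF0 = 11110000 → 4-byte char (#7). Advance 4.
Byte at offset 21: 0xF0 = 11110000 → 4-byte char (#8). Advance 4.
Byte at offset 25: 0xF0 = 11110000 → 4-byte char (#9). Advance 4.
Byte at offset 29: 0xE0 = 11100000 → 3-byte char (#10). Advance 3.
Byte at offset 32: 0xE2 = 11100010 → 3-byte char (#11). Advance 3.
Byte at offset 35: 0xE2 = 11100010 → 3-byte char (#12). Advance 3.
Reached end at offset 38 after 12 code points.

12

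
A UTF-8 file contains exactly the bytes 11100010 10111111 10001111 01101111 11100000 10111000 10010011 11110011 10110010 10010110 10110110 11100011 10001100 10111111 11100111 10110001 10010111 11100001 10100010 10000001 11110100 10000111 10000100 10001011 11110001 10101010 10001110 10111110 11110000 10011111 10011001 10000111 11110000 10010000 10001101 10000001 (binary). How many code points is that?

Byte at offset 0: 0xE2 = 11100010 → 3-byte char (#1). Advance 3.
Byte at offset 3: 0x6F = 01101111 → 1-byte char (#2). Advance 1.
Byte at offset 4: 0xE0 = 11100000 → 3-byte char (#3). Advance 3.
Byte at offset 7: 0xF3 = 11110011 → 4-byte char (#4). Advance 4.
Byte at offset 11: 0xE3 = 11100011 → 3-byte char (#5). Advance 3.
Byte at offset 14: 0xE7 = 11100111 → 3-byte char (#6). Advance 3.
Byte at offset 17: 0xE1 = 11100001 → 3-byte char (#7). Advance 3.
Byte at offset 20: 0xF4 = 11110100 → 4-byte char (#8). Advance 4.
Byte at offset 24: 0xF1 = 11110001 → 4-byte char (#9). Advance 4.
Byte at offset 28: 0xF0 = 11110000 → 4-byte char (#10). Advance 4.
Byte at offset 32: 0xF0 = 11110000 → 4-byte char (#11). Advance 4.
Reached end at offset 36 after 11 code points.

11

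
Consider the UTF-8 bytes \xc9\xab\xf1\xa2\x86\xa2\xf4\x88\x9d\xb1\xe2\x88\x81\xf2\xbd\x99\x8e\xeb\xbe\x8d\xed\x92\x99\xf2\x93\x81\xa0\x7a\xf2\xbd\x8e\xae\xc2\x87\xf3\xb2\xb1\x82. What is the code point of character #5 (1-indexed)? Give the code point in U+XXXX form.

Offset 0: leading byte 0xC9 = 11001001 → 2-byte char #1 = C9 AB.
Offset 2: leading byte 0xF1 = 11110001 → 4-byte char #2 = F1 A2 86 A2.
Offset 6: leading byte 0xF4 = 11110100 → 4-byte char #3 = F4 88 9D B1.
Offset 10: leading byte 0xE2 = 11100010 → 3-byte char #4 = E2 88 81.
Offset 13: leading byte 0xF2 = 11110010 → 4-byte char #5 = F2 BD 99 8E.
Leading byte 0xF2 = 11110010 matches 11110xxx → 4-byte sequence.
Byte 1: 0xF2 = 11110010, payload 010 (3 bits).
Byte 2: 0xBD = 10111101 (10xxxxxx ✓), payload 111101.
Byte 3: 0x99 = 10011001 (10xxxxxx ✓), payload 011001.
Byte 4: 0x8E = 10001110 (10xxxxxx ✓), payload 001110.
Concatenate: 010111101011001001110 = 0xBD64E (21 bits → U+BD64E).

U+BD64E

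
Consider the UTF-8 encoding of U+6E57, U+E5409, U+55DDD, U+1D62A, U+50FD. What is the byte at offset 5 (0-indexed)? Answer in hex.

0x90

U+6E57 → 3-byte form E6 B9 97 at offsets 0–2.
U+E5409 → 4-byte form F3 A5 90 89 at offsets 3–6.
Offset 5 falls in char 2's range; it's byte 3 of F3 A5 90 89 = 0x90.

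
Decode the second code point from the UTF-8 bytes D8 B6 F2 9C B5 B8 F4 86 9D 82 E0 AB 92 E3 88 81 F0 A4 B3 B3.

U+9CD78

Offset 0: leading byte 0xD8 = 11011000 → 2-byte char #1 = D8 B6.
Offset 2: leading byte 0xF2 = 11110010 → 4-byte char #2 = F2 9C B5 B8.
Leading byte 0xF2 = 11110010 matches 11110xxx → 4-byte sequence.
Byte 1: 0xF2 = 11110010, payload 010 (3 bits).
Byte 2: 0x9C = 10011100 (10xxxxxx ✓), payload 011100.
Byte 3: 0xB5 = 10110101 (10xxxxxx ✓), payload 110101.
Byte 4: 0xB8 = 10111000 (10xxxxxx ✓), payload 111000.
Concatenate: 010011100110101111000 = 0x9CD78 (21 bits → U+9CD78).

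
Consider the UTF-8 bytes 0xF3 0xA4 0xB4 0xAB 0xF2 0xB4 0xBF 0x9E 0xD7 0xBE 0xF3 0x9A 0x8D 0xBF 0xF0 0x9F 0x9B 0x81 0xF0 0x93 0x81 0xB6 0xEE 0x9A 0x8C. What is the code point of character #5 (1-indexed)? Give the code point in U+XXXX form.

U+1F6C1

Offset 0: leading byte 0xF3 = 11110011 → 4-byte char #1 = F3 A4 B4 AB.
Offset 4: leading byte 0xF2 = 11110010 → 4-byte char #2 = F2 B4 BF 9E.
Offset 8: leading byte 0xD7 = 11010111 → 2-byte char #3 = D7 BE.
Offset 10: leading byte 0xF3 = 11110011 → 4-byte char #4 = F3 9A 8D BF.
Offset 14: leading byte 0xF0 = 11110000 → 4-byte char #5 = F0 9F 9B 81.
Leading byte 0xF0 = 11110000 matches 11110xxx → 4-byte sequence.
Byte 1: 0xF0 = 11110000, payload 000 (3 bits).
Byte 2: 0x9F = 10011111 (10xxxxxx ✓), payload 011111.
Byte 3: 0x9B = 10011011 (10xxxxxx ✓), payload 011011.
Byte 4: 0x81 = 10000001 (10xxxxxx ✓), payload 000001.
Concatenate: 000011111011011000001 = 0x1F6C1 (21 bits → U+1F6C1).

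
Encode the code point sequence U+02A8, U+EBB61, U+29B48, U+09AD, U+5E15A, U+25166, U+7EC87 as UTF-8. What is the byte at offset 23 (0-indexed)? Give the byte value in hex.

U+02A8 → 2-byte form CA A8 at offsets 0–1.
U+EBB61 → 4-byte form F3 AB AD A1 at offsets 2–5.
U+29B48 → 4-byte form F0 A9 AD 88 at offsets 6–9.
U+09AD → 3-byte form E0 A6 AD at offsets 10–12.
U+5E15A → 4-byte form F1 9E 85 9A at offsets 13–16.
U+25166 → 4-byte form F0 A5 85 A6 at offsets 17–20.
U+7EC87 → 4-byte form F1 BE B2 87 at offsets 21–24.
Offset 23 falls in char 7's range; it's byte 3 of F1 BE B2 87 = 0xB2.

0xB2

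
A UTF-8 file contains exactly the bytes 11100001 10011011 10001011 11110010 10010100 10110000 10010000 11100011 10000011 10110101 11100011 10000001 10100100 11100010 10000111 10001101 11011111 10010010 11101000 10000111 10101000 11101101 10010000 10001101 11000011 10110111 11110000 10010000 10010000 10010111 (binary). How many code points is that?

10

Byte at offset 0: 0xE1 = 11100001 → 3-byte char (#1). Advance 3.
Byte at offset 3: 0xF2 = 11110010 → 4-byte char (#2). Advance 4.
Byte at offset 7: 0xE3 = 11100011 → 3-byte char (#3). Advance 3.
Byte at offset 10: 0xE3 = 11100011 → 3-byte char (#4). Advance 3.
Byte at offset 13: 0xE2 = 11100010 → 3-byte char (#5). Advance 3.
Byte at offset 16: 0xDF = 11011111 → 2-byte char (#6). Advance 2.
Byte at offset 18: 0xE8 = 11101000 → 3-byte char (#7). Advance 3.
Byte at offset 21: 0xED = 11101101 → 3-byte char (#8). Advance 3.
Byte at offset 24: 0xC3 = 11000011 → 2-byte char (#9). Advance 2.
Byte at offset 26: 0xF0 = 11110000 → 4-byte char (#10). Advance 4.
Reached end at offset 30 after 10 code points.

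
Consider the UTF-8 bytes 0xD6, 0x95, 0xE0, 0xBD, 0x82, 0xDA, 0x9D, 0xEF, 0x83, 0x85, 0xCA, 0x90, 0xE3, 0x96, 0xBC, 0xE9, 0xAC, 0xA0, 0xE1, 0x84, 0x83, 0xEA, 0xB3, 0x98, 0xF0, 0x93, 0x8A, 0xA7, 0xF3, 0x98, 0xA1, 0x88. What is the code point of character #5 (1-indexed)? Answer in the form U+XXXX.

U+0290

Offset 0: leading byte 0xD6 = 11010110 → 2-byte char #1 = D6 95.
Offset 2: leading byte 0xE0 = 11100000 → 3-byte char #2 = E0 BD 82.
Offset 5: leading byte 0xDA = 11011010 → 2-byte char #3 = DA 9D.
Offset 7: leading byte 0xEF = 11101111 → 3-byte char #4 = EF 83 85.
Offset 10: leading byte 0xCA = 11001010 → 2-byte char #5 = CA 90.
Leading byte 0xCA = 11001010 matches 110xxxxx → 2-byte sequence.
Byte 1: 0xCA = 11001010, payload 01010 (5 bits).
Byte 2: 0x90 = 10010000 (10xxxxxx ✓), payload 010000.
Concatenate: 01010010000 = 0x290 (11 bits → U+0290).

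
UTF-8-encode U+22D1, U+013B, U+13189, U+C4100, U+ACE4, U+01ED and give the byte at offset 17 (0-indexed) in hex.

0xAD

U+22D1 → 3-byte form E2 8B 91 at offsets 0–2.
U+013B → 2-byte form C4 BB at offsets 3–4.
U+13189 → 4-byte form F0 93 86 89 at offsets 5–8.
U+C4100 → 4-byte form F3 84 84 80 at offsets 9–12.
U+ACE4 → 3-byte form EA B3 A4 at offsets 13–15.
U+01ED → 2-byte form C7 AD at offsets 16–17.
Offset 17 falls in char 6's range; it's byte 2 of C7 AD = 0xAD.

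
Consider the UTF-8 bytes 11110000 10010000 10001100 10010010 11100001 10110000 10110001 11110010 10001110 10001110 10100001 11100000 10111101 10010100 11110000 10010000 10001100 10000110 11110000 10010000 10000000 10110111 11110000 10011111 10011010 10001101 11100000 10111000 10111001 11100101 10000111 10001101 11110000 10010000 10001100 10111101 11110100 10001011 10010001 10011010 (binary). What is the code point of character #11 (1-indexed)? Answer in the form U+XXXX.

Offset 0: leading byte 0xF0 = 11110000 → 4-byte char #1 = F0 90 8C 92.
Offset 4: leading byte 0xE1 = 11100001 → 3-byte char #2 = E1 B0 B1.
Offset 7: leading byte 0xF2 = 11110010 → 4-byte char #3 = F2 8E 8E A1.
Offset 11: leading byte 0xE0 = 11100000 → 3-byte char #4 = E0 BD 94.
Offset 14: leading byte 0xF0 = 11110000 → 4-byte char #5 = F0 90 8C 86.
Offset 18: leading byte 0xF0 = 11110000 → 4-byte char #6 = F0 90 80 B7.
Offset 22: leading byte 0xF0 = 11110000 → 4-byte char #7 = F0 9F 9A 8D.
Offset 26: leading byte 0xE0 = 11100000 → 3-byte char #8 = E0 B8 B9.
Offset 29: leading byte 0xE5 = 11100101 → 3-byte char #9 = E5 87 8D.
Offset 32: leading byte 0xF0 = 11110000 → 4-byte char #10 = F0 90 8C BD.
Offset 36: leading byte 0xF4 = 11110100 → 4-byte char #11 = F4 8B 91 9A.
Leading byte 0xF4 = 11110100 matches 11110xxx → 4-byte sequence.
Byte 1: 0xF4 = 11110100, payload 100 (3 bits).
Byte 2: 0x8B = 10001011 (10xxxxxx ✓), payload 001011.
Byte 3: 0x91 = 10010001 (10xxxxxx ✓), payload 010001.
Byte 4: 0x9A = 10011010 (10xxxxxx ✓), payload 011010.
Concatenate: 100001011010001011010 = 0x10B45A (21 bits → U+10B45A).

U+10B45A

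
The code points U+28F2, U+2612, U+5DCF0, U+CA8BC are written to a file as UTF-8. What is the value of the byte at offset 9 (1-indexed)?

0xB3

1-indexed offset 9 is 0-indexed offset 8.
U+28F2 → 3-byte form E2 A3 B2 at offsets 0–2.
U+2612 → 3-byte form E2 98 92 at offsets 3–5.
U+5DCF0 → 4-byte form F1 9D B3 B0 at offsets 6–9.
Offset 8 falls in char 3's range; it's byte 3 of F1 9D B3 B0 = 0xB3.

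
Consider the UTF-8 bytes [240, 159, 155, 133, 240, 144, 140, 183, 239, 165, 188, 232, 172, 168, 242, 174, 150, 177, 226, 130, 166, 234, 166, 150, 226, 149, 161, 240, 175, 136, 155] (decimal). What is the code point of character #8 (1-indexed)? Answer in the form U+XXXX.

U+2561

Offset 0: leading byte 0xF0 = 11110000 → 4-byte char #1 = F0 9F 9B 85.
Offset 4: leading byte 0xF0 = 11110000 → 4-byte char #2 = F0 90 8C B7.
Offset 8: leading byte 0xEF = 11101111 → 3-byte char #3 = EF A5 BC.
Offset 11: leading byte 0xE8 = 11101000 → 3-byte char #4 = E8 AC A8.
Offset 14: leading byte 0xF2 = 11110010 → 4-byte char #5 = F2 AE 96 B1.
Offset 18: leading byte 0xE2 = 11100010 → 3-byte char #6 = E2 82 A6.
Offset 21: leading byte 0xEA = 11101010 → 3-byte char #7 = EA A6 96.
Offset 24: leading byte 0xE2 = 11100010 → 3-byte char #8 = E2 95 A1.
Leading byte 0xE2 = 11100010 matches 1110xxxx → 3-byte sequence.
Byte 1: 0xE2 = 11100010, payload 0010 (4 bits).
Byte 2: 0x95 = 10010101 (10xxxxxx ✓), payload 010101.
Byte 3: 0xA1 = 10100001 (10xxxxxx ✓), payload 100001.
Concatenate: 0010010101100001 = 0x2561 (16 bits → U+2561).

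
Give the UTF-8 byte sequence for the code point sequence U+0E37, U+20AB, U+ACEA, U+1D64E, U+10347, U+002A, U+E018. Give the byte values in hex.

U+0E37: 3-byte form → E0 B8 B7.
U+20AB: 3-byte form → E2 82 AB.
U+ACEA: 3-byte form → EA B3 AA.
U+1D64E: 4-byte form → F0 9D 99 8E.
U+10347: 4-byte form → F0 90 8D 87.
U+002A: 1-byte form → 2A.
U+E018: 3-byte form → EE 80 98.
Concatenated (21 bytes): E0 B8 B7 E2 82 AB EA B3 AA F0 9D 99 8E F0 90 8D 87 2A EE 80 98.

E0 B8 B7 E2 82 AB EA B3 AA F0 9D 99 8E F0 90 8D 87 2A EE 80 98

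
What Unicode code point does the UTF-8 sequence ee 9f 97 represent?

Leading byte 0xEE = 11101110 matches 1110xxxx → 3-byte sequence.
Byte 1: 0xEE = 11101110, payload 1110 (4 bits).
Byte 2: 0x9F = 10011111 (10xxxxxx ✓), payload 011111.
Byte 3: 0x97 = 10010111 (10xxxxxx ✓), payload 010111.
Concatenate: 1110011111010111 = 0xE7D7 (16 bits → U+E7D7).

U+E7D7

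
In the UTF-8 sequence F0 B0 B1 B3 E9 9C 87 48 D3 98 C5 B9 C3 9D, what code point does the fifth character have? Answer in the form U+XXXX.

U+0179

Offset 0: leading byte 0xF0 = 11110000 → 4-byte char #1 = F0 B0 B1 B3.
Offset 4: leading byte 0xE9 = 11101001 → 3-byte char #2 = E9 9C 87.
Offset 7: leading byte 0x48 = 01001000 → 1-byte char #3 = 48.
Offset 8: leading byte 0xD3 = 11010011 → 2-byte char #4 = D3 98.
Offset 10: leading byte 0xC5 = 11000101 → 2-byte char #5 = C5 B9.
Leading byte 0xC5 = 11000101 matches 110xxxxx → 2-byte sequence.
Byte 1: 0xC5 = 11000101, payload 00101 (5 bits).
Byte 2: 0xB9 = 10111001 (10xxxxxx ✓), payload 111001.
Concatenate: 00101111001 = 0x179 (11 bits → U+0179).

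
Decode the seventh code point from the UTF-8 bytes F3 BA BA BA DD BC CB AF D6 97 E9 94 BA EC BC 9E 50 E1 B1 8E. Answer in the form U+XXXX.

U+0050

Offset 0: leading byte 0xF3 = 11110011 → 4-byte char #1 = F3 BA BA BA.
Offset 4: leading byte 0xDD = 11011101 → 2-byte char #2 = DD BC.
Offset 6: leading byte 0xCB = 11001011 → 2-byte char #3 = CB AF.
Offset 8: leading byte 0xD6 = 11010110 → 2-byte char #4 = D6 97.
Offset 10: leading byte 0xE9 = 11101001 → 3-byte char #5 = E9 94 BA.
Offset 13: leading byte 0xEC = 11101100 → 3-byte char #6 = EC BC 9E.
Offset 16: leading byte 0x50 = 01010000 → 1-byte char #7 = 50.
Leading byte 0x50 = 01010000 matches 0xxxxxxx → 1-byte sequence.
Byte 1: 0x50 = 01010000, payload 1010000 (7 bits).
Concatenate: 1010000 = 0x50 (7 bits → U+0050).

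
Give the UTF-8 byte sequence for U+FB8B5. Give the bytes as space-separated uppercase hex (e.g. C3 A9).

F3 BB A2 B5

U+FB8B5 = 0xFB8B5 = 1030325 decimal. In range U+10000–U+10FFFF → 4-byte form: 11110xxx 10xxxxxx 10xxxxxx 10xxxxxx.
Binary (21 bits): 011111011100010110101.
Split 3+6+6+6: 011 | 111011 | 100010 | 110101.
Byte 1: 11110011 = 0xF3.
Byte 2: 10111011 = 0xBB.
Byte 3: 10100010 = 0xA2.
Byte 4: 10110101 = 0xB5.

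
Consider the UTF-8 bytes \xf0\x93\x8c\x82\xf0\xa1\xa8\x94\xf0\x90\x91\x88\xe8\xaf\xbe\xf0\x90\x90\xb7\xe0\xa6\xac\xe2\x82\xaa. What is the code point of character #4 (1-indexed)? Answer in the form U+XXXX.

U+8BFE

Offset 0: leading byte 0xF0 = 11110000 → 4-byte char #1 = F0 93 8C 82.
Offset 4: leading byte 0xF0 = 11110000 → 4-byte char #2 = F0 A1 A8 94.
Offset 8: leading byte 0xF0 = 11110000 → 4-byte char #3 = F0 90 91 88.
Offset 12: leading byte 0xE8 = 11101000 → 3-byte char #4 = E8 AF BE.
Leading byte 0xE8 = 11101000 matches 1110xxxx → 3-byte sequence.
Byte 1: 0xE8 = 11101000, payload 1000 (4 bits).
Byte 2: 0xAF = 10101111 (10xxxxxx ✓), payload 101111.
Byte 3: 0xBE = 10111110 (10xxxxxx ✓), payload 111110.
Concatenate: 1000101111111110 = 0x8BFE (16 bits → U+8BFE).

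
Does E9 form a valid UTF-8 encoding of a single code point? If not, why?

invalid (sequence truncated)

Leading byte 0xE9 = 11101001 → 3-byte form, but only 1 byte is present.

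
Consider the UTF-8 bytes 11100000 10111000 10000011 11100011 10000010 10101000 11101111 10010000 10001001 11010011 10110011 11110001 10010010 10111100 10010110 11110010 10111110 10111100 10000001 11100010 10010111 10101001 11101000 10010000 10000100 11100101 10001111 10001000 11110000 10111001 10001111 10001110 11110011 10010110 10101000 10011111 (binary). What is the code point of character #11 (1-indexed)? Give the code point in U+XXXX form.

Offset 0: leading byte 0xE0 = 11100000 → 3-byte char #1 = E0 B8 83.
Offset 3: leading byte 0xE3 = 11100011 → 3-byte char #2 = E3 82 A8.
Offset 6: leading byte 0xEF = 11101111 → 3-byte char #3 = EF 90 89.
Offset 9: leading byte 0xD3 = 11010011 → 2-byte char #4 = D3 B3.
Offset 11: leading byte 0xF1 = 11110001 → 4-byte char #5 = F1 92 BC 96.
Offset 15: leading byte 0xF2 = 11110010 → 4-byte char #6 = F2 BE BC 81.
Offset 19: leading byte 0xE2 = 11100010 → 3-byte char #7 = E2 97 A9.
Offset 22: leading byte 0xE8 = 11101000 → 3-byte char #8 = E8 90 84.
Offset 25: leading byte 0xE5 = 11100101 → 3-byte char #9 = E5 8F 88.
Offset 28: leading byte 0xF0 = 11110000 → 4-byte char #10 = F0 B9 8F 8E.
Offset 32: leading byte 0xF3 = 11110011 → 4-byte char #11 = F3 96 A8 9F.
Leading byte 0xF3 = 11110011 matches 11110xxx → 4-byte sequence.
Byte 1: 0xF3 = 11110011, payload 011 (3 bits).
Byte 2: 0x96 = 10010110 (10xxxxxx ✓), payload 010110.
Byte 3: 0xA8 = 10101000 (10xxxxxx ✓), payload 101000.
Byte 4: 0x9F = 10011111 (10xxxxxx ✓), payload 011111.
Concatenate: 011010110101000011111 = 0xD6A1F (21 bits → U+D6A1F).

U+D6A1F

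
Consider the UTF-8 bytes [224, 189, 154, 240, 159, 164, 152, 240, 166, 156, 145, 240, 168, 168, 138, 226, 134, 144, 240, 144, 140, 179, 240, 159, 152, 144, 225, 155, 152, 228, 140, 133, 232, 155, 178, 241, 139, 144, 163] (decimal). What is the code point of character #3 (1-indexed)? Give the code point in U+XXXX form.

Offset 0: leading byte 0xE0 = 11100000 → 3-byte char #1 = E0 BD 9A.
Offset 3: leading byte 0xF0 = 11110000 → 4-byte char #2 = F0 9F A4 98.
Offset 7: leading byte 0xF0 = 11110000 → 4-byte char #3 = F0 A6 9C 91.
Leading byte 0xF0 = 11110000 matches 11110xxx → 4-byte sequence.
Byte 1: 0xF0 = 11110000, payload 000 (3 bits).
Byte 2: 0xA6 = 10100110 (10xxxxxx ✓), payload 100110.
Byte 3: 0x9C = 10011100 (10xxxxxx ✓), payload 011100.
Byte 4: 0x91 = 10010001 (10xxxxxx ✓), payload 010001.
Concatenate: 000100110011100010001 = 0x26711 (21 bits → U+26711).

U+26711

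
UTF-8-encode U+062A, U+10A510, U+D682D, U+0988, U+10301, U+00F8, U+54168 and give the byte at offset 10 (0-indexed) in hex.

0xE0

U+062A → 2-byte form D8 AA at offsets 0–1.
U+10A510 → 4-byte form F4 8A 94 90 at offsets 2–5.
U+D682D → 4-byte form F3 96 A0 AD at offsets 6–9.
U+0988 → 3-byte form E0 A6 88 at offsets 10–12.
Offset 10 falls in char 4's range; it's byte 1 of E0 A6 88 = 0xE0.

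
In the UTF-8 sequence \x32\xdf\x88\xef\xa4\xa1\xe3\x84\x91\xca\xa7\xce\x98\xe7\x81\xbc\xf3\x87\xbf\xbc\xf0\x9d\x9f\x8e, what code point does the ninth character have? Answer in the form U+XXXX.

U+1D7CE

Offset 0: leading byte 0x32 = 00110010 → 1-byte char #1 = 32.
Offset 1: leading byte 0xDF = 11011111 → 2-byte char #2 = DF 88.
Offset 3: leading byte 0xEF = 11101111 → 3-byte char #3 = EF A4 A1.
Offset 6: leading byte 0xE3 = 11100011 → 3-byte char #4 = E3 84 91.
Offset 9: leading byte 0xCA = 11001010 → 2-byte char #5 = CA A7.
Offset 11: leading byte 0xCE = 11001110 → 2-byte char #6 = CE 98.
Offset 13: leading byte 0xE7 = 11100111 → 3-byte char #7 = E7 81 BC.
Offset 16: leading byte 0xF3 = 11110011 → 4-byte char #8 = F3 87 BF BC.
Offset 20: leading byte 0xF0 = 11110000 → 4-byte char #9 = F0 9D 9F 8E.
Leading byte 0xF0 = 11110000 matches 11110xxx → 4-byte sequence.
Byte 1: 0xF0 = 11110000, payload 000 (3 bits).
Byte 2: 0x9D = 10011101 (10xxxxxx ✓), payload 011101.
Byte 3: 0x9F = 10011111 (10xxxxxx ✓), payload 011111.
Byte 4: 0x8E = 10001110 (10xxxxxx ✓), payload 001110.
Concatenate: 000011101011111001110 = 0x1D7CE (21 bits → U+1D7CE).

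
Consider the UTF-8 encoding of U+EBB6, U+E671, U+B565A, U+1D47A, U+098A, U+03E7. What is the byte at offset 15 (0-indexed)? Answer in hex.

U+EBB6 → 3-byte form EE AE B6 at offsets 0–2.
U+E671 → 3-byte form EE 99 B1 at offsets 3–5.
U+B565A → 4-byte form F2 B5 99 9A at offsets 6–9.
U+1D47A → 4-byte form F0 9D 91 BA at offsets 10–13.
U+098A → 3-byte form E0 A6 8A at offsets 14–16.
Offset 15 falls in char 5's range; it's byte 2 of E0 A6 8A = 0xA6.

0xA6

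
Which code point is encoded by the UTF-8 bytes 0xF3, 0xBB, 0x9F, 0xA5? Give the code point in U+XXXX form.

U+FB7E5

Leading byte 0xF3 = 11110011 matches 11110xxx → 4-byte sequence.
Byte 1: 0xF3 = 11110011, payload 011 (3 bits).
Byte 2: 0xBB = 10111011 (10xxxxxx ✓), payload 111011.
Byte 3: 0x9F = 10011111 (10xxxxxx ✓), payload 011111.
Byte 4: 0xA5 = 10100101 (10xxxxxx ✓), payload 100101.
Concatenate: 011111011011111100101 = 0xFB7E5 (21 bits → U+FB7E5).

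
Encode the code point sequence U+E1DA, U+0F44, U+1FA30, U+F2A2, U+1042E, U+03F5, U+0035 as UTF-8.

EE 87 9A E0 BD 84 F0 9F A8 B0 EF 8A A2 F0 90 90 AE CF B5 35

U+E1DA: 3-byte form → EE 87 9A.
U+0F44: 3-byte form → E0 BD 84.
U+1FA30: 4-byte form → F0 9F A8 B0.
U+F2A2: 3-byte form → EF 8A A2.
U+1042E: 4-byte form → F0 90 90 AE.
U+03F5: 2-byte form → CF B5.
U+0035: 1-byte form → 35.
Concatenated (20 bytes): EE 87 9A E0 BD 84 F0 9F A8 B0 EF 8A A2 F0 90 90 AE CF B5 35.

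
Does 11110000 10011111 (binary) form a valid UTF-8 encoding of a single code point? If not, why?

Leading byte 0xF0 = 11110000 → 4-byte form, but only 2 bytes are present.

invalid (sequence truncated)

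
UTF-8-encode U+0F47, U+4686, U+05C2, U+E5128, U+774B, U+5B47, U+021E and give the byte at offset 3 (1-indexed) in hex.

0x87

1-indexed offset 3 is 0-indexed offset 2.
U+0F47 → 3-byte form E0 BD 87 at offsets 0–2.
Offset 2 falls in char 1's range; it's byte 3 of E0 BD 87 = 0x87.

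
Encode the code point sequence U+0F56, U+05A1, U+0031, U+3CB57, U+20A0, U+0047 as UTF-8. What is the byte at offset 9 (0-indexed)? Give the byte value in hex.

U+0F56 → 3-byte form E0 BD 96 at offsets 0–2.
U+05A1 → 2-byte form D6 A1 at offsets 3–4.
U+0031 → 1-byte form 31 at offsets 5–5.
U+3CB57 → 4-byte form F0 BC AD 97 at offsets 6–9.
Offset 9 falls in char 4's range; it's byte 4 of F0 BC AD 97 = 0x97.

0x97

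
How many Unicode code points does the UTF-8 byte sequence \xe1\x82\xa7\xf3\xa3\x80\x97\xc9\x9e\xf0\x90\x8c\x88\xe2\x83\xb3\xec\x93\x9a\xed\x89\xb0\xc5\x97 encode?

8

Byte at offset 0: 0xE1 = 11100001 → 3-byte char (#1). Advance 3.
Byte at offset 3: 0xF3 = 11110011 → 4-byte char (#2). Advance 4.
Byte at offset 7: 0xC9 = 11001001 → 2-byte char (#3). Advance 2.
Byte at offset 9: 0xF0 = 11110000 → 4-byte char (#4). Advance 4.
Byte at offset 13: 0xE2 = 11100010 → 3-byte char (#5). Advance 3.
Byte at offset 16: 0xEC = 11101100 → 3-byte char (#6). Advance 3.
Byte at offset 19: 0xED = 11101101 → 3-byte char (#7). Advance 3.
Byte at offset 22: 0xC5 = 11000101 → 2-byte char (#8). Advance 2.
Reached end at offset 24 after 8 code points.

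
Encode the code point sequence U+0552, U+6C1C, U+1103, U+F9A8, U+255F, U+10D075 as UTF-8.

D5 92 E6 B0 9C E1 84 83 EF A6 A8 E2 95 9F F4 8D 81 B5

U+0552: 2-byte form → D5 92.
U+6C1C: 3-byte form → E6 B0 9C.
U+1103: 3-byte form → E1 84 83.
U+F9A8: 3-byte form → EF A6 A8.
U+255F: 3-byte form → E2 95 9F.
U+10D075: 4-byte form → F4 8D 81 B5.
Concatenated (18 bytes): D5 92 E6 B0 9C E1 84 83 EF A6 A8 E2 95 9F F4 8D 81 B5.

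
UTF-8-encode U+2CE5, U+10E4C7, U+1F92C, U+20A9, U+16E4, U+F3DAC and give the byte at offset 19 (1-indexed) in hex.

0xB3

1-indexed offset 19 is 0-indexed offset 18.
U+2CE5 → 3-byte form E2 B3 A5 at offsets 0–2.
U+10E4C7 → 4-byte form F4 8E 93 87 at offsets 3–6.
U+1F92C → 4-byte form F0 9F A4 AC at offsets 7–10.
U+20A9 → 3-byte form E2 82 A9 at offsets 11–13.
U+16E4 → 3-byte form E1 9B A4 at offsets 14–16.
U+F3DAC → 4-byte form F3 B3 B6 AC at offsets 17–20.
Offset 18 falls in char 6's range; it's byte 2 of F3 B3 B6 AC = 0xB3.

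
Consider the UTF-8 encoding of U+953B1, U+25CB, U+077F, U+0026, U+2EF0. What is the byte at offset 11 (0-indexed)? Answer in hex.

0xBB

U+953B1 → 4-byte form F2 95 8E B1 at offsets 0–3.
U+25CB → 3-byte form E2 97 8B at offsets 4–6.
U+077F → 2-byte form DD BF at offsets 7–8.
U+0026 → 1-byte form 26 at offsets 9–9.
U+2EF0 → 3-byte form E2 BB B0 at offsets 10–12.
Offset 11 falls in char 5's range; it's byte 2 of E2 BB B0 = 0xBB.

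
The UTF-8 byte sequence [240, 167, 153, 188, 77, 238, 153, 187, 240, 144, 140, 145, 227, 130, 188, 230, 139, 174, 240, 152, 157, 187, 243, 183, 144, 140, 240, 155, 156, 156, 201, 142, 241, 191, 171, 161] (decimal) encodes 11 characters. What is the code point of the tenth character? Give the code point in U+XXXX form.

U+024E

Offset 0: leading byte 0xF0 = 11110000 → 4-byte char #1 = F0 A7 99 BC.
Offset 4: leading byte 0x4D = 01001101 → 1-byte char #2 = 4D.
Offset 5: leading byte 0xEE = 11101110 → 3-byte char #3 = EE 99 BB.
Offset 8: leading byte 0xF0 = 11110000 → 4-byte char #4 = F0 90 8C 91.
Offset 12: leading byte 0xE3 = 11100011 → 3-byte char #5 = E3 82 BC.
Offset 15: leading byte 0xE6 = 11100110 → 3-byte char #6 = E6 8B AE.
Offset 18: leading byte 0xF0 = 11110000 → 4-byte char #7 = F0 98 9D BB.
Offset 22: leading byte 0xF3 = 11110011 → 4-byte char #8 = F3 B7 90 8C.
Offset 26: leading byte 0xF0 = 11110000 → 4-byte char #9 = F0 9B 9C 9C.
Offset 30: leading byte 0xC9 = 11001001 → 2-byte char #10 = C9 8E.
Leading byte 0xC9 = 11001001 matches 110xxxxx → 2-byte sequence.
Byte 1: 0xC9 = 11001001, payload 01001 (5 bits).
Byte 2: 0x8E = 10001110 (10xxxxxx ✓), payload 001110.
Concatenate: 01001001110 = 0x24E (11 bits → U+024E).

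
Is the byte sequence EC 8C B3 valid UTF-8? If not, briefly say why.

valid

Leading byte 0xEC = 11101100 → 3-byte form.
Continuation bytes 0x8C=10001100, 0xB3=10110011 all match 10xxxxxx.
Decoded value 0xC333 is ≥ 0x800 (shortest form) and not a surrogate.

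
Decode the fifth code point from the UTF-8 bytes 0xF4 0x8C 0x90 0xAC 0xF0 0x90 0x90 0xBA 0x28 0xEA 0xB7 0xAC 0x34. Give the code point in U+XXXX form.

U+0034

Offset 0: leading byte 0xF4 = 11110100 → 4-byte char #1 = F4 8C 90 AC.
Offset 4: leading byte 0xF0 = 11110000 → 4-byte char #2 = F0 90 90 BA.
Offset 8: leading byte 0x28 = 00101000 → 1-byte char #3 = 28.
Offset 9: leading byte 0xEA = 11101010 → 3-byte char #4 = EA B7 AC.
Offset 12: leading byte 0x34 = 00110100 → 1-byte char #5 = 34.
Leading byte 0x34 = 00110100 matches 0xxxxxxx → 1-byte sequence.
Byte 1: 0x34 = 00110100, payload 0110100 (7 bits).
Concatenate: 0110100 = 0x34 (7 bits → U+0034).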